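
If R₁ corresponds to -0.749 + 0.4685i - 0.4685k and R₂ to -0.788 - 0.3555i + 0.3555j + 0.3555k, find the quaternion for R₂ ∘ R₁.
0.9233 - 0.2695i - 0.2663j - 0.0636k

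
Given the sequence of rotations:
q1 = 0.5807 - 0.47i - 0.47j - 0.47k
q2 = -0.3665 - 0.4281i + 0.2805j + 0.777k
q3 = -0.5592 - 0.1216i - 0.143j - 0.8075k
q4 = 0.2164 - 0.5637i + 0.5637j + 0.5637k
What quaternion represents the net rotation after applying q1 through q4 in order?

q2 · q1 = 0.083 + 0.157i - 0.2313j + 0.9565k
q3 · q2 · q1 = 0.712 - 0.4214i + 0.107j - 0.5513k
q4 · q3 · q2 · q1 = 0.167 - 0.8636i - 0.1238j + 0.4593k
0.167 - 0.8636i - 0.1238j + 0.4593k


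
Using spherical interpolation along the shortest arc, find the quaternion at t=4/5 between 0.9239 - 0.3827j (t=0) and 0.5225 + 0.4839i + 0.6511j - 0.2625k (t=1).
0.7216 + 0.4361i + 0.4829j - 0.2366k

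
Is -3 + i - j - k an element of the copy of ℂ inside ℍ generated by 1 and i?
No. The quaternion -3 + i - j - k has j-coefficient y = -1 and k-coefficient z = -1, not both zero, so it does not lie in the complex subalgebra spanned by 1 and i.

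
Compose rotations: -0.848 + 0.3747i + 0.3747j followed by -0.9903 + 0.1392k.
0.8398 - 0.4232i - 0.3189j - 0.118k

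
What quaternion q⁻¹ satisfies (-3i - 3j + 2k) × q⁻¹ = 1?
0.1364i + 0.1364j - 0.0909k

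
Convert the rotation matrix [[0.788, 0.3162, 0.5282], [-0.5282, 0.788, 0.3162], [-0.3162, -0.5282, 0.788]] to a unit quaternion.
0.9171 - 0.2302i + 0.2302j - 0.2302k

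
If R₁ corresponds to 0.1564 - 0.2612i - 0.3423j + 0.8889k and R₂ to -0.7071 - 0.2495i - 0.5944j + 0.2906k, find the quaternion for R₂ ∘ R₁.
-0.6375 - 0.2832i + 0.295j - 0.6529k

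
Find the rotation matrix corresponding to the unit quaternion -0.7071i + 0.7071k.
[[0, 0, -1], [0, -1, 0], [-1, 0, 0]]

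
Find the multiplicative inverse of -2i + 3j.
0.1538i - 0.2308j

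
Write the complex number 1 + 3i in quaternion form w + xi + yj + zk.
1 + 3i + 0j + 0k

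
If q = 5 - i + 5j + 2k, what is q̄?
5 + i - 5j - 2k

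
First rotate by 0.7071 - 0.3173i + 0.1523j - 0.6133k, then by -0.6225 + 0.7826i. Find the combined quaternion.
-0.1919 + 0.7509i + 0.3852j + 0.501k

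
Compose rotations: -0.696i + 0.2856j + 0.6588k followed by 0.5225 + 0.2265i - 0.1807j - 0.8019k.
0.7375 - 0.2537i + 0.5581j + 0.2831k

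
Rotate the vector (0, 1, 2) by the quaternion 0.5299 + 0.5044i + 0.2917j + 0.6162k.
(1.503, -0.618, 1.536)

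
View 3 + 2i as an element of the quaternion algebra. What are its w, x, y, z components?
3 + 2i + 0j + 0k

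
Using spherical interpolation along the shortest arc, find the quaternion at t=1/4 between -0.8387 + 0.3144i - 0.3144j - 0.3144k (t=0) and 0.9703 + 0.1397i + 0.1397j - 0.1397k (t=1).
-0.9138 + 0.2067i - 0.2821j - 0.2067k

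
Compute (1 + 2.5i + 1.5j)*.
1 - 2.5i - 1.5j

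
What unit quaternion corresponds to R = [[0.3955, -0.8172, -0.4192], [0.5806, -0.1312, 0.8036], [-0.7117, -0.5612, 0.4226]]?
0.6494 - 0.5254i + 0.1126j + 0.5381k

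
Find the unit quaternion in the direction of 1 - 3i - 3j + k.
0.2236 - 0.6708i - 0.6708j + 0.2236k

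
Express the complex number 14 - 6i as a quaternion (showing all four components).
14 - 6i + 0j + 0k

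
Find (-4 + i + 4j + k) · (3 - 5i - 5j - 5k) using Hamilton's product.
18 + 8i + 32j + 38k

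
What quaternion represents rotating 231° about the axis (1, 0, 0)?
-0.4305 + 0.9026i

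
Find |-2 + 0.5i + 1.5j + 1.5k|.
2.958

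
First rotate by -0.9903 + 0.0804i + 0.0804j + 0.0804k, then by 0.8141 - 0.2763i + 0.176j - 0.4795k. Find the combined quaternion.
-0.7596 + 0.3918i - 0.1252j + 0.5039k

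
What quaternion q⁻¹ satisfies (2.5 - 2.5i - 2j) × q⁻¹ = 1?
0.1515 + 0.1515i + 0.1212j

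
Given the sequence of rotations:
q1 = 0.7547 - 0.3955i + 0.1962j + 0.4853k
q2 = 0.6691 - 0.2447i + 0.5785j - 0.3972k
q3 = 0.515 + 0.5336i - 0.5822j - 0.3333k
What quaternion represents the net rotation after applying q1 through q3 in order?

q2 · q1 = 0.4875 - 0.0906i + 0.8437j + 0.2057k
q3 · q2 · q1 = 0.8592 + 0.3749i + 0.0711j + 0.3409k
0.8592 + 0.3749i + 0.0711j + 0.3409k


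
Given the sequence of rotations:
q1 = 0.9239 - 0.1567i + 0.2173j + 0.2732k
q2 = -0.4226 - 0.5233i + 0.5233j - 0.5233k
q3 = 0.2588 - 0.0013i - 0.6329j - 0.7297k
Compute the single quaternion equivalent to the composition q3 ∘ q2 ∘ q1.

q2 · q1 = -0.4432 - 0.1606i + 0.6166j - 0.6306k
q3 · q2 · q1 = -0.1848 + 0.8081i + 0.5564j + 0.0578k
-0.1848 + 0.8081i + 0.5564j + 0.0578k


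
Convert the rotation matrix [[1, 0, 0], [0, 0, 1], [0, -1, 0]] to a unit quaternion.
0.7071 - 0.7071i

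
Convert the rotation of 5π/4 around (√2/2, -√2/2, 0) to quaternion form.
-0.3827 + 0.6533i - 0.6533j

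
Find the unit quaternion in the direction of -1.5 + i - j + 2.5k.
-0.4629 + 0.3086i - 0.3086j + 0.7715k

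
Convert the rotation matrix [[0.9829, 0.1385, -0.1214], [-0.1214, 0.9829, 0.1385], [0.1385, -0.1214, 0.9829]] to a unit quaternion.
0.9936 - 0.0654i - 0.0654j - 0.0654k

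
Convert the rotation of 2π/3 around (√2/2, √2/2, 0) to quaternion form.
0.5 + 0.6124i + 0.6124j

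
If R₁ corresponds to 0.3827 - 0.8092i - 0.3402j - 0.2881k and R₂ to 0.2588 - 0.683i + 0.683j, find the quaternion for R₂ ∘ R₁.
-0.2213 - 0.6676i - 0.0234j + 0.7105k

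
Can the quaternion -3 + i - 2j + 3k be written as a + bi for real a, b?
No. The quaternion -3 + i - 2j + 3k has j-coefficient y = -2 and k-coefficient z = 3, not both zero, so it does not lie in the complex subalgebra spanned by 1 and i.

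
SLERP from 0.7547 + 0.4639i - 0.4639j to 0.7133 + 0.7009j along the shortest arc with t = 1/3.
0.9259 + 0.3731i - 0.0598j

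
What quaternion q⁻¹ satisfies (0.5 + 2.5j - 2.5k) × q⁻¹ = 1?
0.0392 - 0.1961j + 0.1961k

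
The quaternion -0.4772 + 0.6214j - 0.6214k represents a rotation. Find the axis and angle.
axis = (0, √2/2, -√2/2), θ = 237°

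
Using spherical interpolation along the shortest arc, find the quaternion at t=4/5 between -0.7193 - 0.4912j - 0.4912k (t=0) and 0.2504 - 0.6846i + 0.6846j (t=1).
-0.3858 + 0.5859i - 0.703j - 0.1171k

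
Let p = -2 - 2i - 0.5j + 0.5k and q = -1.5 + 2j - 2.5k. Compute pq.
5.25 + 3.25i - 8.25j + 0.25k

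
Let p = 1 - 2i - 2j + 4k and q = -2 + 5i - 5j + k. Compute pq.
-6 + 27i + 21j + 13k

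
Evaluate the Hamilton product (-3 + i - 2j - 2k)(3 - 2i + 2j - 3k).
-9 + 19i - 5j + k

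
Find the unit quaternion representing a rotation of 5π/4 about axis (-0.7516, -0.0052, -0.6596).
-0.3827 - 0.6944i - 0.0048j - 0.6094k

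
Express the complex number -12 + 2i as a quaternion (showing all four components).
-12 + 2i + 0j + 0k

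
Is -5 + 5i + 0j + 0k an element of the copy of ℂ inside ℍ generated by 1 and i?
Yes. The quaternion -5 + 5i has j- and k-coefficients y = z = 0, so it lies in the complex subalgebra spanned by 1 and i.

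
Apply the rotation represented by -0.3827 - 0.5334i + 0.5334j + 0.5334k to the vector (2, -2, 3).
(-2.886, -1.196, -2.69)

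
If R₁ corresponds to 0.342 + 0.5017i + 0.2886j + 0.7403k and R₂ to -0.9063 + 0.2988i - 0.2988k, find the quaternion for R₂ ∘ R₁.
-0.2387 - 0.2663i - 0.6327j - 0.6869k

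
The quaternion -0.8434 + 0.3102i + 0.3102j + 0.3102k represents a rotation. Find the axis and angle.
axis = (√3/3, √3/3, √3/3), θ = 295°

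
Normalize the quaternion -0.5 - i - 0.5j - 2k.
-0.2132 - 0.4264i - 0.2132j - 0.8528k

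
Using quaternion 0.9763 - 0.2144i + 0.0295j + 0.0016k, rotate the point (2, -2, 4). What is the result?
(2.256, -0.16, 4.346)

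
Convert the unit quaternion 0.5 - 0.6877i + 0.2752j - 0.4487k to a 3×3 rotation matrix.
[[0.4459, 0.0702, 0.8923], [-0.8272, -0.3485, 0.4407], [0.3419, -0.9347, -0.0973]]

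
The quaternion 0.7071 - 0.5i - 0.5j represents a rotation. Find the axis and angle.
axis = (-√2/2, -√2/2, 0), θ = π/2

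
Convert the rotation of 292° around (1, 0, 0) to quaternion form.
-0.829 + 0.5592i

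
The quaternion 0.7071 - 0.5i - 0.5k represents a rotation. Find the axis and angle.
axis = (-√2/2, 0, -√2/2), θ = π/2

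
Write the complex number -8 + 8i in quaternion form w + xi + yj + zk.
-8 + 8i + 0j + 0k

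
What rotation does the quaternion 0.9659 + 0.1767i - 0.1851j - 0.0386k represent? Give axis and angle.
axis = (0.6828, -0.7152, -0.1492), θ = π/6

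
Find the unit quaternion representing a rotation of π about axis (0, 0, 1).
k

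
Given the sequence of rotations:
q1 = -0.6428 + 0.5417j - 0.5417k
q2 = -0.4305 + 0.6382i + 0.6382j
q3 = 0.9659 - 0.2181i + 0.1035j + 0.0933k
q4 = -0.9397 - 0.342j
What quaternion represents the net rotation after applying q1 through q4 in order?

q2 · q1 = -0.069 - 0.7559i - 0.2977j + 0.5789k
q3 · q2 · q1 = -0.2547 - 0.6274i - 0.239j + 0.6959k
q4 · q3 · q2 · q1 = 0.1576 + 0.3516i + 0.3117j - 0.8685k
0.1576 + 0.3516i + 0.3117j - 0.8685k


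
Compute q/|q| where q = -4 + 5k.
-0.6247 + 0.7809k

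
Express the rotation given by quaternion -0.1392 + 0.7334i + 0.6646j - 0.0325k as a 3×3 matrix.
[[0.1145, 0.9658, -0.2327], [0.9839, -0.0779, 0.161], [0.1374, -0.2474, -0.9591]]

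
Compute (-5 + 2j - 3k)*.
-5 - 2j + 3k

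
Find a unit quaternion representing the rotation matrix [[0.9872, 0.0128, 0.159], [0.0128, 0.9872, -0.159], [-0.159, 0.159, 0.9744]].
0.9936 + 0.08i + 0.08j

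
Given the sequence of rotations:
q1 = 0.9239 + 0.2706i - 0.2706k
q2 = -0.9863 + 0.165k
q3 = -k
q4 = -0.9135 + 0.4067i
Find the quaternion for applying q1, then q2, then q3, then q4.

q2 · q1 = -0.8666 - 0.2669i + 0.0446j + 0.4193k
q3 · q2 · q1 = 0.4193 + 0.0446i + 0.2669j + 0.8666k
q4 · q3 · q2 · q1 = -0.4012 + 0.1298i - 0.5963j - 0.6831k
-0.4012 + 0.1298i - 0.5963j - 0.6831k


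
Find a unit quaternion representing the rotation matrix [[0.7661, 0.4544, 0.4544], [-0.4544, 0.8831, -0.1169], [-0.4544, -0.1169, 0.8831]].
0.9397 + 0.2418j - 0.2418k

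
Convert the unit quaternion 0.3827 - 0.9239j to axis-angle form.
axis = (0, -1, 0), θ = 3π/4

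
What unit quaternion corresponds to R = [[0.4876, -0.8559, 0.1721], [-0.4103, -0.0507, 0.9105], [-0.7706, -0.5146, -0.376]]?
0.515 - 0.6918i + 0.4576j + 0.2163k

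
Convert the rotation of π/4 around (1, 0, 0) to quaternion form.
0.9239 + 0.3827i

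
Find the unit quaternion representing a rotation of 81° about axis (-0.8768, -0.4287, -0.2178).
0.7604 - 0.5694i - 0.2784j - 0.1414k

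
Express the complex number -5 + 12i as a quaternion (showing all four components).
-5 + 12i + 0j + 0k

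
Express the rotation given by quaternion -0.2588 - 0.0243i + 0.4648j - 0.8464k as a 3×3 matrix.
[[-0.8649, -0.4607, -0.1994], [0.4155, -0.434, -0.7994], [0.2817, -0.7742, 0.5667]]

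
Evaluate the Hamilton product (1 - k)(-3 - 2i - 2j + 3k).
-4i + 6k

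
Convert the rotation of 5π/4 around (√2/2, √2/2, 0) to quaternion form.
-0.3827 + 0.6533i + 0.6533j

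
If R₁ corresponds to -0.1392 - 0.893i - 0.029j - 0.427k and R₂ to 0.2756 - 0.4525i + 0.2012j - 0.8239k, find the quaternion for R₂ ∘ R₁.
-0.7884 - 0.2929i + 0.5065j + 0.1898k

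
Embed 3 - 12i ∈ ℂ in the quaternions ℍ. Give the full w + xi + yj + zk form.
3 - 12i + 0j + 0k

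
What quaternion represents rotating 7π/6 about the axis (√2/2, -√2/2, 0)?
-0.2588 + 0.683i - 0.683j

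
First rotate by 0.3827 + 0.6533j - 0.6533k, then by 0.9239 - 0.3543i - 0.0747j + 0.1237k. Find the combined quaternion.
0.4832 - 0.1676i + 0.3435j - 0.7877k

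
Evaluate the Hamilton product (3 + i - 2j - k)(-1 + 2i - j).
-7 + 4i - 3j + 4k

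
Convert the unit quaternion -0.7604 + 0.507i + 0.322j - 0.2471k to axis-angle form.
axis = (0.7807, 0.4958, -0.3805), θ = 279°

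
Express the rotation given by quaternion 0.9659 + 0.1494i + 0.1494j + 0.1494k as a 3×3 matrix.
[[0.9107, -0.244, 0.3333], [0.3333, 0.9107, -0.244], [-0.244, 0.3333, 0.9107]]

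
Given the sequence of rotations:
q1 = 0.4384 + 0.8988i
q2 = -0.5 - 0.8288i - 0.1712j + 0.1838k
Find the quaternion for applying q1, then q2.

q2 · q1 = 0.5257 - 0.8127i + 0.0901j + 0.2345k
0.5257 - 0.8127i + 0.0901j + 0.2345k


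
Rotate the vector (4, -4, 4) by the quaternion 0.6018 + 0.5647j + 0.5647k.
(4.335, 3.821, -3.821)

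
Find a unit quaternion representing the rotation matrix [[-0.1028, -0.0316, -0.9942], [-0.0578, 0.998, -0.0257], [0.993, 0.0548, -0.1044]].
0.6691 + 0.0301i - 0.7425j - 0.0098k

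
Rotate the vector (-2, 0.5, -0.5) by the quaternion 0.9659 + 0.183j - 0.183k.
(-1.732, 1.207, 0.207)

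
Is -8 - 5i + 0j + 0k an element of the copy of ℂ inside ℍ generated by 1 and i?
Yes. The quaternion -8 - 5i has j- and k-coefficients y = z = 0, so it lies in the complex subalgebra spanned by 1 and i.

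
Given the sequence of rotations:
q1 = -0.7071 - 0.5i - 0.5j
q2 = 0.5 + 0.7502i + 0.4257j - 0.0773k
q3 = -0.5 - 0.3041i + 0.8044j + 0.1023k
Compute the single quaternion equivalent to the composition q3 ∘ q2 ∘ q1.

q2 · q1 = 0.2344 - 0.8191i - 0.5124j - 0.1076k
q3 · q2 · q1 = 0.0569 + 0.3041i + 0.3282j + 0.8925k
0.0569 + 0.3041i + 0.3282j + 0.8925k


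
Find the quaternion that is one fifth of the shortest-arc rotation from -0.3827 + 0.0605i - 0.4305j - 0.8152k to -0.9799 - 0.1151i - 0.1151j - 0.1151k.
-0.5619 + 0.0243i - 0.3962j - 0.7257k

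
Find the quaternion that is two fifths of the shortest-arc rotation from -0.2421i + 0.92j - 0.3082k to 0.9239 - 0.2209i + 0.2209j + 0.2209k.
0.4937 - 0.2997i + 0.8085j - 0.1133k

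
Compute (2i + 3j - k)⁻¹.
-0.1429i - 0.2143j + 0.0714k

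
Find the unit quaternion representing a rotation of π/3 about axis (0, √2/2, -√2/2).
0.866 + 0.3536j - 0.3536k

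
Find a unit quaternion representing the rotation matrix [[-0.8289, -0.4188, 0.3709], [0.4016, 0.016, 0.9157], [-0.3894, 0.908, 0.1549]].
0.2924 - 0.0066i + 0.65j + 0.7014k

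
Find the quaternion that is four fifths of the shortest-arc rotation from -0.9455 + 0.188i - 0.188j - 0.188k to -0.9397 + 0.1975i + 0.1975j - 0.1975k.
-0.9524 + 0.198i + 0.1209j - 0.198k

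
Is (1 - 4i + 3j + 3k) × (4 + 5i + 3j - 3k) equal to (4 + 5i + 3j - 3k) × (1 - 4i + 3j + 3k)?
No: pq = 24 - 29i + 18j - 18k ≠ 24 + 7i + 12j + 36k = qp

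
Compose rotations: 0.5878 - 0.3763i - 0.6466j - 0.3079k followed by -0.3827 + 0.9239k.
0.0595 + 0.7414i - 0.1002j + 0.6609k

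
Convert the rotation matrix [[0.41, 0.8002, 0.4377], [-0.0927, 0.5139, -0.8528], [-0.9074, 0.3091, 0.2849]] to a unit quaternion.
0.7431 + 0.3909i + 0.4525j - 0.3004k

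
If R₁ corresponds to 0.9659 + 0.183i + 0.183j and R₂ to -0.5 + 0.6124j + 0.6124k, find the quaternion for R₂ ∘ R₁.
-0.595 - 0.2036i + 0.6121j + 0.4794k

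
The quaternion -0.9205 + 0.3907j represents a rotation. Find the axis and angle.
axis = (0, 1, 0), θ = 314°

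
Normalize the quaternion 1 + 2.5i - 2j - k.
0.2857 + 0.7143i - 0.5714j - 0.2857k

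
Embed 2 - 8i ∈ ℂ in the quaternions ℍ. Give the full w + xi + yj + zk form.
2 - 8i + 0j + 0k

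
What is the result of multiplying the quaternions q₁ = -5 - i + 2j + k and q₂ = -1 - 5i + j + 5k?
-7 + 35i - 7j - 17k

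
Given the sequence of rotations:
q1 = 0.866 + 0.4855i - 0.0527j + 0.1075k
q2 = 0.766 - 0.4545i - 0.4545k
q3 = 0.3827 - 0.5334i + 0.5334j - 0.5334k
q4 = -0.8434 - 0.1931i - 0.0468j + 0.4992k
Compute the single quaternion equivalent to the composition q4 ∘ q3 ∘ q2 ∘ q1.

q2 · q1 = 0.9329 - 0.0457i - 0.2122j - 0.2873k
q3 · q2 · q1 = 0.2926 - 0.7815i + 0.2875j - 0.47k
q4 · q3 · q2 · q1 = -0.1496 + 0.4811i - 0.7371j + 0.4504k
-0.1496 + 0.4811i - 0.7371j + 0.4504k


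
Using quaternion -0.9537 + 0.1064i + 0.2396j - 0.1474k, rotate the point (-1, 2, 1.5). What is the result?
(-2.035, 1.734, 0.321)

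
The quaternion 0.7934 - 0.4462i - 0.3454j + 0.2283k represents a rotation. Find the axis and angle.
axis = (-0.733, -0.5674, 0.3751), θ = 75°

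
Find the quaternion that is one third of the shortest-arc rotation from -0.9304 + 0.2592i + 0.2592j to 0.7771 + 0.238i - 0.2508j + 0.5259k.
-0.9377 + 0.096i + 0.2737j - 0.1912k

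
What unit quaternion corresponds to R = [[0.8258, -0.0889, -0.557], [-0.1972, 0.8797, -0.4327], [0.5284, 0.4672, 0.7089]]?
0.9239 + 0.2435i - 0.2937j - 0.0293k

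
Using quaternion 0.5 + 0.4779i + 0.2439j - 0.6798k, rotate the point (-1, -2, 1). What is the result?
(-2.188, 0.399, 1.025)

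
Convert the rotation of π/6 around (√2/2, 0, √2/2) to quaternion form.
0.9659 + 0.183i + 0.183k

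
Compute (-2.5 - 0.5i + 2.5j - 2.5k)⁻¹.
-0.1316 + 0.0263i - 0.1316j + 0.1316k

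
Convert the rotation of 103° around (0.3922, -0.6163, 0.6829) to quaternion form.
0.6225 + 0.3069i - 0.4823j + 0.5344k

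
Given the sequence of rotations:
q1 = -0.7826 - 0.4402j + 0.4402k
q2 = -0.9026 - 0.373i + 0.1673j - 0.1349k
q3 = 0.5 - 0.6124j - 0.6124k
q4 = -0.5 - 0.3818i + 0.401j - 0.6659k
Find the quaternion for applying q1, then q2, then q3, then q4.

q2 · q1 = 0.8394 + 0.3062i + 0.4306j - 0.1276k
q3 · q2 · q1 = 0.6053 + 0.4949i - 0.4863j - 0.3903k
q4 · q3 · q2 · q1 = -0.1786 - 0.9589i + 0.0073j - 0.2207k
-0.1786 - 0.9589i + 0.0073j - 0.2207k


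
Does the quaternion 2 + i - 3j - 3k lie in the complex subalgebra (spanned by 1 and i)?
No. The quaternion 2 + i - 3j - 3k has j-coefficient y = -3 and k-coefficient z = -3, not both zero, so it does not lie in the complex subalgebra spanned by 1 and i.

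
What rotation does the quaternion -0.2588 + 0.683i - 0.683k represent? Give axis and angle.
axis = (√2/2, 0, -√2/2), θ = 7π/6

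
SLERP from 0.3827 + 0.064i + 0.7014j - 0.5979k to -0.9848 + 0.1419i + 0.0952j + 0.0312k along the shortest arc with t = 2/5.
0.7711 - 0.0257i + 0.4551j - 0.4446k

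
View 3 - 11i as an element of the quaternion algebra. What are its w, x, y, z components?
3 - 11i + 0j + 0k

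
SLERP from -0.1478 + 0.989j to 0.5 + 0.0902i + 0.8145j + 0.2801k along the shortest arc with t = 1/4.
0.0211 + 0.0247i + 0.9965j + 0.0766k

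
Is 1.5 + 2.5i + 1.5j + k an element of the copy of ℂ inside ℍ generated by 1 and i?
No. The quaternion 1.5 + 2.5i + 1.5j + k has j-coefficient y = 1.5 and k-coefficient z = 1, not both zero, so it does not lie in the complex subalgebra spanned by 1 and i.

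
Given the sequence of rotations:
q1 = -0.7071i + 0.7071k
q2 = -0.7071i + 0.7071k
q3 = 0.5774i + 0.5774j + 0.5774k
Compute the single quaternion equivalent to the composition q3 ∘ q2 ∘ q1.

q2 · q1 = -1
q3 · q2 · q1 = -0.5774i - 0.5774j - 0.5774k
-0.5774i - 0.5774j - 0.5774k


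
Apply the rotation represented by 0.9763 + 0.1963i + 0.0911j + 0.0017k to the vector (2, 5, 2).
(2.486, 3.927, 3.376)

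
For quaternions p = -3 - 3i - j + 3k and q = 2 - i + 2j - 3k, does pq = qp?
No: pq = 2 - 6i - 20j + 8k ≠ 2 + 4j + 22k = qp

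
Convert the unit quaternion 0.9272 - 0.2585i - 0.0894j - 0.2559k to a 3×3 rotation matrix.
[[0.853, 0.5208, -0.0335], [-0.4283, 0.7354, 0.5251], [0.2981, -0.4336, 0.8504]]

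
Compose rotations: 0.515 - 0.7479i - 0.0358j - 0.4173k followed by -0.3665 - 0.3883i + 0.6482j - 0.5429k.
-0.6825 - 0.2158i + 0.5909j + 0.372k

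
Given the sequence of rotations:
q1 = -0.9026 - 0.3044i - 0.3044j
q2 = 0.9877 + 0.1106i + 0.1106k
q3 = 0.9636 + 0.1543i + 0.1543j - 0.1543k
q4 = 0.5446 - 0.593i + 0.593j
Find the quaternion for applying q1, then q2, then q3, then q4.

q2 · q1 = -0.8578 - 0.3668i - 0.3343j - 0.1335k
q3 · q2 · q1 = -0.739 - 0.558i - 0.3773j + 0.0087k
q4 · q3 · q2 · q1 = -0.5096 + 0.1395i - 0.6385j + 0.5594k
-0.5096 + 0.1395i - 0.6385j + 0.5594k


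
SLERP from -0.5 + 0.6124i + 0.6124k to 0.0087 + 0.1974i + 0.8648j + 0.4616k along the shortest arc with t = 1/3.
-0.3774 + 0.5478i + 0.3557j + 0.6565k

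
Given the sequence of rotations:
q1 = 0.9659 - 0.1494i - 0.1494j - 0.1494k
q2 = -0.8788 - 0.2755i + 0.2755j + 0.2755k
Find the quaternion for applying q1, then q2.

q2 · q1 = -0.8077 - 0.1348i + 0.3151j + 0.4797k
-0.8077 - 0.1348i + 0.3151j + 0.4797k


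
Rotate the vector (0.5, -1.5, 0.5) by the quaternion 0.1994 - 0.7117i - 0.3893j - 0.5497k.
(-0.8, 1.449, 0.095)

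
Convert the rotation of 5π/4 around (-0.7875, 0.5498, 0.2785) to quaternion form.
-0.3827 - 0.7276i + 0.5079j + 0.2573k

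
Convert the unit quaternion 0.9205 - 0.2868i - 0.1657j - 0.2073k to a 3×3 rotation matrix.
[[0.8591, 0.4767, -0.1861], [-0.2866, 0.7495, 0.5967], [0.424, -0.4593, 0.7806]]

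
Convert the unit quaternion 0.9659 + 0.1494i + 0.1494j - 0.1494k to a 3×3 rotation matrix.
[[0.9107, 0.3333, 0.244], [-0.244, 0.9107, -0.3333], [-0.3333, 0.244, 0.9107]]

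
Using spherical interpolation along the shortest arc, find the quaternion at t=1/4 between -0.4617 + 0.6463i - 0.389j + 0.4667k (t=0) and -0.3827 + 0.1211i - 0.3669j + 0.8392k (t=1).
-0.4603 + 0.5332i - 0.3997j + 0.5865k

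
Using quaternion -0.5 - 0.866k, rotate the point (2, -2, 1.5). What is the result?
(0.732, 2.732, 1.5)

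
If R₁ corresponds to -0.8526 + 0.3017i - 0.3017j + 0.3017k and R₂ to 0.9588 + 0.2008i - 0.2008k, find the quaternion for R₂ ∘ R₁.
-0.8175 + 0.0575i - 0.4104j + 0.3999k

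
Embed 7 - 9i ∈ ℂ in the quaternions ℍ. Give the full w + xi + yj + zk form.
7 - 9i + 0j + 0k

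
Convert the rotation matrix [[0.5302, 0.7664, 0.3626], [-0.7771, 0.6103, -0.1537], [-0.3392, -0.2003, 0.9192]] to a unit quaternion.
0.8746 - 0.0133i + 0.2006j - 0.4412k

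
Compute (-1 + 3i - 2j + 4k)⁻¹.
-0.0333 - 0.1i + 0.0667j - 0.1333k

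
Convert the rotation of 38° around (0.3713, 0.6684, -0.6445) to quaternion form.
0.9455 + 0.1209i + 0.2176j - 0.2098k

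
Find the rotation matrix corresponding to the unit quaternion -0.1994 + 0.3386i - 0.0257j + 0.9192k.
[[-0.6912, 0.3492, 0.6327], [-0.384, -0.9192, 0.0878], [0.6122, -0.1823, 0.7694]]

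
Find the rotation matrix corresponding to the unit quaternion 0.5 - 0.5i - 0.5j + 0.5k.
[[0, 0, -1], [1, 0, 0], [0, -1, 0]]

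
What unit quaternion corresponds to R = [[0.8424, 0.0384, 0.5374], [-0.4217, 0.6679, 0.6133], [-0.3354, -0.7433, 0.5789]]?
0.8788 - 0.3859i + 0.2483j - 0.1309k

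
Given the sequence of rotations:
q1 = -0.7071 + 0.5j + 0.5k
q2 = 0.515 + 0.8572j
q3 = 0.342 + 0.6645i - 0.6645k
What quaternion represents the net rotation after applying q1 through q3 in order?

q2 · q1 = -0.7928 + 0.4286i - 0.3486j + 0.2575k
q3 · q2 · q1 = -0.3848 - 0.6119i - 0.5751j + 0.3832k
-0.3848 - 0.6119i - 0.5751j + 0.3832k


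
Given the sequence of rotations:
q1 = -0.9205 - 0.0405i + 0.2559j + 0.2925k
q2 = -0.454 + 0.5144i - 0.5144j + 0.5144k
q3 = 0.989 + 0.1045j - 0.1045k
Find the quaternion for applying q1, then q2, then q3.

q2 · q1 = 0.4199 - 0.7372i + 0.186j - 0.4955k
q3 · q2 · q1 = 0.3441 - 0.7614i + 0.3049j - 0.4569k
0.3441 - 0.7614i + 0.3049j - 0.4569k


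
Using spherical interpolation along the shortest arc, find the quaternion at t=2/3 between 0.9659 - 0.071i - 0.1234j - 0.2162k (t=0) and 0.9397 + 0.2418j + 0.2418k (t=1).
0.9879 - 0.025i + 0.1233j + 0.0907k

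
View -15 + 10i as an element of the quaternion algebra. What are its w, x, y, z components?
-15 + 10i + 0j + 0k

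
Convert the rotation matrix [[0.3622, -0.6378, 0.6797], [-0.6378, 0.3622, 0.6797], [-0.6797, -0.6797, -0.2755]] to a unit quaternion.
0.6019 - 0.5647i + 0.5647j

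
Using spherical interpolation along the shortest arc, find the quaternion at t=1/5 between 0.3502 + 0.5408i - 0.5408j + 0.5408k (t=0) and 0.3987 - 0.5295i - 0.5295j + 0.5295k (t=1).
0.4031 + 0.3387i - 0.6012j + 0.6012k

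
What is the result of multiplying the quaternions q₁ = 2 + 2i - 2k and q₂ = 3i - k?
-8 + 6i - 4j - 2k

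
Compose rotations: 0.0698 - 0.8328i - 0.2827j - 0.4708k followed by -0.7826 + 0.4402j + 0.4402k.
0.2771 + 0.5689i - 0.1146j + 0.7658k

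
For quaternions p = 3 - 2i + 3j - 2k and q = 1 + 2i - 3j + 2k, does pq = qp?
Yes: pq = qp = 20 + 4i - 6j + 4k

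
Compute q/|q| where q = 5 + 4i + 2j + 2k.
0.7143 + 0.5714i + 0.2857j + 0.2857k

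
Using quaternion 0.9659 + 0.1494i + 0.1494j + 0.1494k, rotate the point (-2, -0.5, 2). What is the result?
(-1.033, -1.61, 2.143)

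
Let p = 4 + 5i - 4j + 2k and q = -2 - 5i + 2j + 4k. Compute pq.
17 - 50i - 14j + 2k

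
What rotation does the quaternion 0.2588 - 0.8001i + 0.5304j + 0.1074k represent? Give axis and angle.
axis = (-0.8283, 0.5491, 0.1112), θ = 5π/6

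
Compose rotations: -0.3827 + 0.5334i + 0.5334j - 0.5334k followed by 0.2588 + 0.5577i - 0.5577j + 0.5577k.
0.1984 - 0.0754i + 0.9464j + 0.2435k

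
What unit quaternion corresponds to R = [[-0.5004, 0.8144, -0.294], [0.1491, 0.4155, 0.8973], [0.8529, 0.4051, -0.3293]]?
-0.3827 + 0.3215i + 0.7492j + 0.4346k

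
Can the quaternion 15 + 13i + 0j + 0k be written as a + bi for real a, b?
Yes. The quaternion 15 + 13i has j- and k-coefficients y = z = 0, so it lies in the complex subalgebra spanned by 1 and i.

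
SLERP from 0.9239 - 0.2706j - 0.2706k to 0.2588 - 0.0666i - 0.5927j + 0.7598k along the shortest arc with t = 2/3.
0.6263 - 0.0539i - 0.6017j + 0.4927k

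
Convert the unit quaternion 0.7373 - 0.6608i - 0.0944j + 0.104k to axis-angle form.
axis = (-0.9781, -0.1397, 0.1539), θ = 85°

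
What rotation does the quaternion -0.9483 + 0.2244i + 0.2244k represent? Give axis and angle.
axis = (√2/2, 0, √2/2), θ = 323°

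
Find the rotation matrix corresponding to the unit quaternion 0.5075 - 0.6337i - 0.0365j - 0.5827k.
[[0.3183, 0.6377, 0.7015], [-0.5452, -0.4822, 0.6857], [0.7756, -0.6007, 0.1942]]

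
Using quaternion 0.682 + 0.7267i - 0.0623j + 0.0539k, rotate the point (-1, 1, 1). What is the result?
(-1.157, -1.043, 0.757)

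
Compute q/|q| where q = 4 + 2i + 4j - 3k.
0.5963 + 0.2981i + 0.5963j - 0.4472k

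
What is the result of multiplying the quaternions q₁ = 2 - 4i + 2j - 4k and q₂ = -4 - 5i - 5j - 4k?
-34 - 22i - 14j + 38k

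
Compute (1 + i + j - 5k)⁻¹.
0.0357 - 0.0357i - 0.0357j + 0.1786k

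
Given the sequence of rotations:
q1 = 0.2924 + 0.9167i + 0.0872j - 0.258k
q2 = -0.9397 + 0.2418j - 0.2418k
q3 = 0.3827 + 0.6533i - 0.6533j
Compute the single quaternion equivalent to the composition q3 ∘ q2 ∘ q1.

q2 · q1 = -0.3582 - 0.9027i - 0.2329j - 0.0499k
q3 · q2 · q1 = 0.3005 - 0.5469i + 0.1775j - 0.761k
0.3005 - 0.5469i + 0.1775j - 0.761k


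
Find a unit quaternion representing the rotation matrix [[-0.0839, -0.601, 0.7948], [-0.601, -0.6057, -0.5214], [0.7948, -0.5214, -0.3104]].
0.6768i - 0.444j + 0.5872k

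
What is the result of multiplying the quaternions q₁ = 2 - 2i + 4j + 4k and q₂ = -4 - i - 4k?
6 - 10i - 28j - 20k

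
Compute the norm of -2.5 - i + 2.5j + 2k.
4.183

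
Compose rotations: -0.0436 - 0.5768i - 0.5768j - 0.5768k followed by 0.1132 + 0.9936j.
0.5682 - 0.6384i - 0.1086j + 0.5078k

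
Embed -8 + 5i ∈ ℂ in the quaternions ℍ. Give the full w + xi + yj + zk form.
-8 + 5i + 0j + 0k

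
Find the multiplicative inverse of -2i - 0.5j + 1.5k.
0.3077i + 0.0769j - 0.2308k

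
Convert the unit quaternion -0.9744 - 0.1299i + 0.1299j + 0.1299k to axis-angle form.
axis = (-√3/3, √3/3, √3/3), θ = 334°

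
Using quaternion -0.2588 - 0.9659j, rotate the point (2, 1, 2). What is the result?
(-0.732, 1, -2.732)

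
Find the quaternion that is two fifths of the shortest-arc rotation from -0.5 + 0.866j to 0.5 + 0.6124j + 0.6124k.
-0.107 + 0.9434j + 0.314k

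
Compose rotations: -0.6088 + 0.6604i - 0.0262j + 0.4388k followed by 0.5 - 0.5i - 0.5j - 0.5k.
0.2321 + 0.4021i + 0.1805j + 0.8671k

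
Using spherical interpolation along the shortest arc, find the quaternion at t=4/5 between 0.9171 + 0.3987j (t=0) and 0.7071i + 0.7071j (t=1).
0.243 + 0.6311i + 0.7367j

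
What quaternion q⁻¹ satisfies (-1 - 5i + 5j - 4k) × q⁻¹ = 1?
-0.0149 + 0.0746i - 0.0746j + 0.0597k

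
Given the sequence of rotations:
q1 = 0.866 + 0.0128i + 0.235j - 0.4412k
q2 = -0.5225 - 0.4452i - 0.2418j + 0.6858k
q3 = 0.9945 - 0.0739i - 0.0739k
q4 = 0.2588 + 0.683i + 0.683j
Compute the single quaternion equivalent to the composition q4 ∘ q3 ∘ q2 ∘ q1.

q2 · q1 = -0.0874 - 0.4467i - 0.5198j + 0.7229k
q3 · q2 · q1 = -0.0665 - 0.4762i - 0.4305j + 0.7638k
q4 · q3 · q2 · q1 = 0.6021 + 0.353i - 0.6785j + 0.2289k
0.6021 + 0.353i - 0.6785j + 0.2289k


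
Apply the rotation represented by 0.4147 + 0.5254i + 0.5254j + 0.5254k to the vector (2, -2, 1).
(0.547, 2.3, -1.847)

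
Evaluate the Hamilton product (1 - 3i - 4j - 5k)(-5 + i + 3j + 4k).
30 + 15i + 30j + 24k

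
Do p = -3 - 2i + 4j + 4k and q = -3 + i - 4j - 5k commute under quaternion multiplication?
No: pq = 47 - i - 6j + 7k ≠ 47 + 7i + 6j - k = qp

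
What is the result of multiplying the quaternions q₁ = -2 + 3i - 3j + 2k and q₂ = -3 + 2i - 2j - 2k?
-2 - 3i + 23j - 2k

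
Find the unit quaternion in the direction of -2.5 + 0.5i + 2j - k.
-0.7372 + 0.1474i + 0.5898j - 0.2949k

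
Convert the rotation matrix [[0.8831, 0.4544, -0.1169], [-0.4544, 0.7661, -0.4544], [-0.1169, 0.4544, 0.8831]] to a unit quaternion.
0.9397 + 0.2418i - 0.2418k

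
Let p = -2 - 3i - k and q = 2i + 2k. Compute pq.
8 - 4i + 4j - 4k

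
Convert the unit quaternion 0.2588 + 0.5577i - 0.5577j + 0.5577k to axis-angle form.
axis = (√3/3, -√3/3, √3/3), θ = 5π/6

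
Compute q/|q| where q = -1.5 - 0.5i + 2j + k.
-0.5477 - 0.1826i + 0.7303j + 0.3651k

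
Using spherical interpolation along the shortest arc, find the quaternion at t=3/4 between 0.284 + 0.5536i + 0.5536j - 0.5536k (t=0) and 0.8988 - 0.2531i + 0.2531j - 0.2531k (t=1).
0.8387 - 0.0382i + 0.3842j - 0.3842k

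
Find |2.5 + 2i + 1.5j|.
3.536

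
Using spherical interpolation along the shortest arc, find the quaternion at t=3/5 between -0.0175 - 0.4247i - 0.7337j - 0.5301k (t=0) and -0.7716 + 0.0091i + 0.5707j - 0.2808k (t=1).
0.5555 - 0.2264i - 0.7971j - 0.0688k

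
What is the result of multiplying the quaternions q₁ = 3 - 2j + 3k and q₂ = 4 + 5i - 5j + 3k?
-7 + 24i - 8j + 31k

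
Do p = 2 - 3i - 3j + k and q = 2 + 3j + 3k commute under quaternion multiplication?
No: pq = 10 - 18i + 9j - k ≠ 10 + 6i - 9j + 17k = qp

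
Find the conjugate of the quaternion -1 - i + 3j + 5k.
-1 + i - 3j - 5k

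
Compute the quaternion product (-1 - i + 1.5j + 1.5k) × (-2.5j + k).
2.25 + 5.25i + 3.5j + 1.5k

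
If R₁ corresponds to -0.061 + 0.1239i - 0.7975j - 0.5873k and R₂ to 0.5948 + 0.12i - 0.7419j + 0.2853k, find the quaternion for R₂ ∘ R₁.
-0.4753 + 0.7296i - 0.3233j - 0.3705k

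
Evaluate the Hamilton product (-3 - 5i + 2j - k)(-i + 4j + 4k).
-9 + 15i + 9j - 30k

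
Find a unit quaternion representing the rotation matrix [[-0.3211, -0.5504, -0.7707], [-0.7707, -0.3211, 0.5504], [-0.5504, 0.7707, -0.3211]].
-0.0958 - 0.5747i + 0.5747j + 0.5747k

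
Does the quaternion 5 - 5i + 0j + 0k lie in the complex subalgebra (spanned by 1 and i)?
Yes. The quaternion 5 - 5i has j- and k-coefficients y = z = 0, so it lies in the complex subalgebra spanned by 1 and i.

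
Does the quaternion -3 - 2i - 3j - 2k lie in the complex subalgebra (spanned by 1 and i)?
No. The quaternion -3 - 2i - 3j - 2k has j-coefficient y = -3 and k-coefficient z = -2, not both zero, so it does not lie in the complex subalgebra spanned by 1 and i.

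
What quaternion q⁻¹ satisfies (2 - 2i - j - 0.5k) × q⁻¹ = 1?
0.2162 + 0.2162i + 0.1081j + 0.0541k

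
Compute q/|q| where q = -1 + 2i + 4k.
-0.2182 + 0.4364i + 0.8729k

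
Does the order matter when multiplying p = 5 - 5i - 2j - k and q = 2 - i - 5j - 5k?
Yes: pq = -10 - 10i - 53j - 4k ≠ -10 - 20i - 5j - 50k = qp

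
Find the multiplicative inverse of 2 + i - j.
0.3333 - 0.1667i + 0.1667j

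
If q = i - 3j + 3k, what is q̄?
-i + 3j - 3k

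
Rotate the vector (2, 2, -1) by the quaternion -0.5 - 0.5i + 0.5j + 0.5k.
(1, -2, 2)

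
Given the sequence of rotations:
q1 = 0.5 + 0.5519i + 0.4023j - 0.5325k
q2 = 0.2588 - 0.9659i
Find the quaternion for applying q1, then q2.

q2 · q1 = 0.6625 - 0.3401i - 0.4102j - 0.5264k
0.6625 - 0.3401i - 0.4102j - 0.5264k


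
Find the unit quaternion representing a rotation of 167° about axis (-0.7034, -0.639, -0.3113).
0.1132 - 0.6989i - 0.6349j - 0.3093k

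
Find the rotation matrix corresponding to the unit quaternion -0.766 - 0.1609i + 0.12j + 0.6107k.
[[0.2253, 0.897, -0.3804], [-0.9742, 0.2023, -0.0999], [-0.0127, 0.3931, 0.9194]]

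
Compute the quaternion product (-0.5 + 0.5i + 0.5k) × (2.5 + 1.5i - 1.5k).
-1.25 + 0.5i + 1.5j + 2k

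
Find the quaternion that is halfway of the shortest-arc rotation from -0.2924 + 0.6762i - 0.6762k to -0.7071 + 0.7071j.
-0.6434 + 0.4353i + 0.4552j - 0.4353k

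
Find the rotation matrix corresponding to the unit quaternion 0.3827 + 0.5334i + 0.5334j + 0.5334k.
[[-0.1381, 0.1608, 0.9773], [0.9773, -0.1381, 0.1608], [0.1608, 0.9773, -0.1381]]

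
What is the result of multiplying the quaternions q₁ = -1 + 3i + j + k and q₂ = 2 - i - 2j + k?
2 + 10i - 4k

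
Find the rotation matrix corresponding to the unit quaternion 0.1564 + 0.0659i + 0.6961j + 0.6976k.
[[-0.9424, -0.1265, 0.3097], [0.31, 0.018, 0.9506], [-0.1258, 0.9918, 0.0222]]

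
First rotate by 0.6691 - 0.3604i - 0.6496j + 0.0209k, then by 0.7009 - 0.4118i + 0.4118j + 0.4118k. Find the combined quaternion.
0.5795 - 0.252i - 0.3196j + 0.7061k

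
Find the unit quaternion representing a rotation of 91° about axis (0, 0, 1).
0.7009 + 0.7133k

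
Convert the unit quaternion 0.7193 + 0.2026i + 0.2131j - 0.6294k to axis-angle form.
axis = (0.2916, 0.3068, -0.906), θ = 88°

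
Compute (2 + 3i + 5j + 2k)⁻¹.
0.0476 - 0.0714i - 0.119j - 0.0476k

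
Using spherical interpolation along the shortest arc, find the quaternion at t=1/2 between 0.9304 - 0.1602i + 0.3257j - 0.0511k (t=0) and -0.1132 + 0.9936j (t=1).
0.5235 - 0.1026i + 0.8452j - 0.0327k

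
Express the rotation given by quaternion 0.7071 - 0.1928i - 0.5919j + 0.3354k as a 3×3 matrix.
[[0.0743, -0.2461, -0.9664], [0.7026, 0.7007, -0.1244], [0.7077, -0.6697, 0.225]]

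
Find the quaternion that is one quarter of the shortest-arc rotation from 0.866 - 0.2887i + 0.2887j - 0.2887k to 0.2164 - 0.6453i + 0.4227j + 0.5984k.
0.8042 - 0.4531i + 0.3813j - 0.0516k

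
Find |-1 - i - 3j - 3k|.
√20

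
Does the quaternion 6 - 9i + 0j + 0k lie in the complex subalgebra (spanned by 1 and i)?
Yes. The quaternion 6 - 9i has j- and k-coefficients y = z = 0, so it lies in the complex subalgebra spanned by 1 and i.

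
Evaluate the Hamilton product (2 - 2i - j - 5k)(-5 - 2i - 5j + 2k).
-9 - 21i + 9j + 37k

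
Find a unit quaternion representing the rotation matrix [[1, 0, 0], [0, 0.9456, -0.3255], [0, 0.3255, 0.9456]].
0.9863 + 0.165i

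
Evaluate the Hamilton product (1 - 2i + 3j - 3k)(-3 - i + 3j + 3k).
-5 + 23i + 3j + 9k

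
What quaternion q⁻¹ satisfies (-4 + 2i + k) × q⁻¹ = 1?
-0.1905 - 0.0952i - 0.0476k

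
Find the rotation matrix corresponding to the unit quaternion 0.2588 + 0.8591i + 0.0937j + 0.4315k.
[[0.6101, -0.0623, 0.7899], [0.3843, -0.8485, -0.3638], [0.6929, 0.5255, -0.4937]]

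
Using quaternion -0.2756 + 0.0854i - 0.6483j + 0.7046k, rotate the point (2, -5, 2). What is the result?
(-2.1, -2.694, 4.619)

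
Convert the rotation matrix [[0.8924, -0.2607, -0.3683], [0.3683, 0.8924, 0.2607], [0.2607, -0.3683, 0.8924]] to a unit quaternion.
0.9588 - 0.164i - 0.164j + 0.164k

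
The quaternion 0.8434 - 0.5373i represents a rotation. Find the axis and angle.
axis = (-1, 0, 0), θ = 65°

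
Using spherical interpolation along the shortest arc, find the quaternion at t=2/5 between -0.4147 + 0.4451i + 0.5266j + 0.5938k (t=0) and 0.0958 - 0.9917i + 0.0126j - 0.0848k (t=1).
-0.3241 + 0.7615i + 0.349j + 0.4396k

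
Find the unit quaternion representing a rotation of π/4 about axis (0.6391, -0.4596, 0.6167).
0.9239 + 0.2446i - 0.1759j + 0.236k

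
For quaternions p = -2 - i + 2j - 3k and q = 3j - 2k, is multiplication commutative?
No: pq = -12 + 5i - 8j + k ≠ -12 - 5i - 4j + 7k = qp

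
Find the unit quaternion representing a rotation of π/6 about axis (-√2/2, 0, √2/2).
0.9659 - 0.183i + 0.183k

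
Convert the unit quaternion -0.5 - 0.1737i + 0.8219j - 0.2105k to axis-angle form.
axis = (-0.2006, 0.949, -0.2431), θ = 4π/3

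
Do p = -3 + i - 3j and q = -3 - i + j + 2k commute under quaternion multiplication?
No: pq = 13 - 6i + 4j - 8k ≠ 13 + 6i + 8j - 4k = qp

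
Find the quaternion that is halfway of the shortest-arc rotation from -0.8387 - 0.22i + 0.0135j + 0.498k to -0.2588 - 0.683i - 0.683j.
-0.6659 - 0.5479i - 0.4062j + 0.3022k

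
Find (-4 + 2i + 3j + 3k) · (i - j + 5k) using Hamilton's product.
-14 + 14i - 3j - 25k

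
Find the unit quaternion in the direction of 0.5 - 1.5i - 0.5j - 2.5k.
0.1667 - 0.5i - 0.1667j - 0.8333k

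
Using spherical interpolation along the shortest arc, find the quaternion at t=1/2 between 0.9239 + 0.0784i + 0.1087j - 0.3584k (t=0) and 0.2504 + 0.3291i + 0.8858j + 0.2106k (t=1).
0.7345 + 0.2549i + 0.6221j - 0.0924k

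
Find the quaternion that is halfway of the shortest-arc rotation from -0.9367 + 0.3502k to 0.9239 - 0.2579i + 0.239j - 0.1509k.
-0.9499 + 0.1317i - 0.122j + 0.2558k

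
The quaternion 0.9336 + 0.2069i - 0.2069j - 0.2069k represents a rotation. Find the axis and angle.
axis = (√3/3, -√3/3, -√3/3), θ = 42°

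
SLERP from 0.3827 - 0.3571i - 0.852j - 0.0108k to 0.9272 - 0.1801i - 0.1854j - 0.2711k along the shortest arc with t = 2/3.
0.8215 - 0.2679i - 0.4613j - 0.2015k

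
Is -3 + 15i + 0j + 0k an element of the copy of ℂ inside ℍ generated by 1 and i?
Yes. The quaternion -3 + 15i has j- and k-coefficients y = z = 0, so it lies in the complex subalgebra spanned by 1 and i.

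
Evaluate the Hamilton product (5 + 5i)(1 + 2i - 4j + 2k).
-5 + 15i - 30j - 10k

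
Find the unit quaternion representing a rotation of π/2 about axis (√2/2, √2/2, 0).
0.7071 + 0.5i + 0.5j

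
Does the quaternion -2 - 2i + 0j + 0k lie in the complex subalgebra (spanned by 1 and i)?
Yes. The quaternion -2 - 2i has j- and k-coefficients y = z = 0, so it lies in the complex subalgebra spanned by 1 and i.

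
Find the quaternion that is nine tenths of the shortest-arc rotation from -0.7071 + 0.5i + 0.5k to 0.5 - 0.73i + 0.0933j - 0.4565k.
-0.5235 + 0.7101i - 0.0843j + 0.4632k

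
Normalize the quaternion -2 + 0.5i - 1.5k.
-0.7845 + 0.1961i - 0.5883k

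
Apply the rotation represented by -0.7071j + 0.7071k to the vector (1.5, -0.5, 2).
(-1.5, -2, 0.5)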